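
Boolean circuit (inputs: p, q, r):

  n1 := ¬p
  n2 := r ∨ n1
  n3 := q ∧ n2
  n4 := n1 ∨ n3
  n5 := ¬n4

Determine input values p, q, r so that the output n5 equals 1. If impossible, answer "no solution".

n5 = ¬n4 must be 1, so n4 = 0.
n4 = n1 ∨ n3 must be 0, so both n1 = 0 and n3 = 0.
n1 = ¬p must be 0, so p = 1.
Check with p=1, q=1, r=0:
n1 = ¬p = ¬1 = 0
n2 = r ∨ n1 = 0 ∨ 0 = 0
n3 = q ∧ n2 = 1 ∧ 0 = 0
n4 = n1 ∨ n3 = 0 ∨ 0 = 0
n5 = ¬n4 = ¬0 = 1
So n5 = 1 as required.

p=1, q=1, r=0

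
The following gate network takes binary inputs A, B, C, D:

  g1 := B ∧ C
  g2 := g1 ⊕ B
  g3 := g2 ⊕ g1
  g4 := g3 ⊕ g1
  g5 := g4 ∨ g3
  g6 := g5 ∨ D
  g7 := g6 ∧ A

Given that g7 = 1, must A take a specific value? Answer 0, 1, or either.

g7 = g6 ∧ A must be 1, so both g6 = 1 and A = 1.
g6 = g5 ∨ D must be 1, so at least one of g5, D is 1.
Every assignment with g7 = 1 has A = 1; there are 6 such assignment(s).

1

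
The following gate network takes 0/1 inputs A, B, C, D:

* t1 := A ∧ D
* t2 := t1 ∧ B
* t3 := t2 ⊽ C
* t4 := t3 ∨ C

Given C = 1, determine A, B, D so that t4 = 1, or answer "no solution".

t4 = t3 ∨ C must be 1, so at least one of t3, C is 1.
Check with C = 1 and A=1, B=1, D=0:
t1 = A ∧ D = 1 ∧ 0 = 0
t2 = t1 ∧ B = 0 ∧ 1 = 0
t3 = t2 ⊽ C = 0 ⊽ 1 = 0
t4 = t3 ∨ C = 0 ∨ 1 = 1
So t4 = 1.

A=1, B=1, D=0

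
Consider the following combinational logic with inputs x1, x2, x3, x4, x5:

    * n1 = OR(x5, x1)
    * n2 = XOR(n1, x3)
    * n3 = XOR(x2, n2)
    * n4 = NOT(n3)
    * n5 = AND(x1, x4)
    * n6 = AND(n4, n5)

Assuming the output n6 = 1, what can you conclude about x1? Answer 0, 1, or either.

n6 = AND(n4, n5) must be 1, so both n4 = 1 and n5 = 1.
n4 = NOT(n3) must be 1, so n3 = 0.
n5 = AND(x1, x4) must be 1, so both x1 = 1 and x4 = 1.
Every assignment with n6 = 1 has x1 = 1; there are 4 such assignment(s).
  x1=1, x2=0, x3=1, x4=1, x5=0
  x1=1, x2=0, x3=1, x4=1, x5=1
  x1=1, x2=1, x3=0, x4=1, x5=0
  x1=1, x2=1, x3=0, x4=1, x5=1

1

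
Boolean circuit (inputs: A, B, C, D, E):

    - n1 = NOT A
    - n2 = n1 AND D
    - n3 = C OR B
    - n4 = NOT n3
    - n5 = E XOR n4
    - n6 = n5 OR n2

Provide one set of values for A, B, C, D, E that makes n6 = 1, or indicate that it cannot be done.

Check with A=0, B=1, C=0, D=1, E=0:
n1 = NOT A = NOT 0 = 1
n2 = n1 AND D = 1 AND 1 = 1
n3 = C OR B = 0 OR 1 = 1
n4 = NOT n3 = NOT 1 = 0
n5 = E XOR n4 = 0 XOR 0 = 0
n6 = n5 OR n2 = 0 OR 1 = 1
So n6 = 1 as required.

A=0, B=1, C=0, D=1, E=0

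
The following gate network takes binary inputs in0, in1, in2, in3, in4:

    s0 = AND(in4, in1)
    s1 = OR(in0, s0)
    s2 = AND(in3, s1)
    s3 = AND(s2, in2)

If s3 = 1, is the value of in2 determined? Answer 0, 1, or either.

1

s3 = AND(s2, in2) must be 1, so both s2 = 1 and in2 = 1.
s2 = AND(in3, s1) must be 1, so both in3 = 1 and s1 = 1.
s1 = OR(in0, s0) must be 1, so at least one of in0, s0 is 1.
Every assignment with s3 = 1 has in2 = 1; there are 5 such assignment(s).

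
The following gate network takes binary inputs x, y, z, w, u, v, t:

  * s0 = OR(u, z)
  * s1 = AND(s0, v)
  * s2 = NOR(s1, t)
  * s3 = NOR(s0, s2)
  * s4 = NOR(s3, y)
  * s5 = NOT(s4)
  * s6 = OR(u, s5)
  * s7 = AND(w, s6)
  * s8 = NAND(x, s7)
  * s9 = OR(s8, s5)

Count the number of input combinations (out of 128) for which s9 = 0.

8

s9 = OR(s8, s5) must be 0, so both s8 = 0 and s5 = 0.
s8 = NAND(x, s7) must be 0, so both x = 1 and s7 = 1.
s5 = NOT(s4) must be 0, so s4 = 1.
Enumerating the 128 input combinations, 8 give s9 = 0 and 120 give s9 = 1.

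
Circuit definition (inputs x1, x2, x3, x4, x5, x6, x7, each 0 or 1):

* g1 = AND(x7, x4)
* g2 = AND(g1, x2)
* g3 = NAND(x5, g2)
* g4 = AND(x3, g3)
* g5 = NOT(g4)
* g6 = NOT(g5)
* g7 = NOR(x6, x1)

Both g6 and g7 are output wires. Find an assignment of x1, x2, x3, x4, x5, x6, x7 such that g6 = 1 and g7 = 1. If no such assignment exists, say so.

Check with x1=0, x2=0, x3=1, x4=0, x5=0, x6=0, x7=0:
g1 = AND(x7, x4) = AND(0, 0) = 0
g2 = AND(g1, x2) = AND(0, 0) = 0
g3 = NAND(x5, g2) = NAND(0, 0) = 1
g4 = AND(x3, g3) = AND(1, 1) = 1
g5 = NOT(g4) = NOT 1 = 0
g6 = NOT(g5) = NOT 0 = 1
g7 = NOR(x6, x1) = NOR(0, 0) = 1
So g6 = 1 and g7 = 1.

x1=0, x2=0, x3=1, x4=0, x5=0, x6=0, x7=0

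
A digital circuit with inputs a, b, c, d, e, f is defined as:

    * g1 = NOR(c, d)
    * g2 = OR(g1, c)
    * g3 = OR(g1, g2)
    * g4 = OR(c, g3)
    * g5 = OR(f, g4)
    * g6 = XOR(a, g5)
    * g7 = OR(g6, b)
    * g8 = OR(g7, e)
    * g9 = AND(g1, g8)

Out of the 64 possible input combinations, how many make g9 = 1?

14

g9 = AND(g1, g8) must be 1, so both g1 = 1 and g8 = 1.
g1 = NOR(c, d) must be 1, so both c = 0 and d = 0.
Enumerating the 64 input combinations, 14 give g9 = 1 and 50 give g9 = 0.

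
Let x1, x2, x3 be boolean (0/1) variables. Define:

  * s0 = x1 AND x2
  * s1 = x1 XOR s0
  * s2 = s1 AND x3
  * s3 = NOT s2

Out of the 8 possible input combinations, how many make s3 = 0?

1

s3 = NOT s2 must be 0, so s2 = 1.
Satisfying assignments:
  x1=1, x2=0, x3=1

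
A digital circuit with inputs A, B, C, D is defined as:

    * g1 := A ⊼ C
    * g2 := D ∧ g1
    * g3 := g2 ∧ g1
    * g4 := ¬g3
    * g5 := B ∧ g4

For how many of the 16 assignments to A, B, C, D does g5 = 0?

g5 = B ∧ g4 must be 0, so at least one of B, g4 is 0.
Enumerating the 16 input combinations, 11 give g5 = 0 and 5 give g5 = 1.

11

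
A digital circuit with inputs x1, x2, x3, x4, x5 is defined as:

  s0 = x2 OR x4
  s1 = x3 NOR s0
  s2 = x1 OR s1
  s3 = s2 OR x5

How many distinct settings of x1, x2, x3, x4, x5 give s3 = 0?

s3 = s2 OR x5 must be 0, so both s2 = 0 and x5 = 0.
Enumerating the 32 input combinations, 7 give s3 = 0 and 25 give s3 = 1.

7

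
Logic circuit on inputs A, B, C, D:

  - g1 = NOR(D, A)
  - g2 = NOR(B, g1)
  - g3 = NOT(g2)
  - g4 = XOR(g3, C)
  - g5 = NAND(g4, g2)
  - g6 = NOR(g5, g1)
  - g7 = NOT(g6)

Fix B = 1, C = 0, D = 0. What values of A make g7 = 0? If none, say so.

no solution exists

With B = 1, C = 0, D = 0 fixed, none of the 2 settings of A give g7 = 0.
For example, with A=1:
g1 = NOR(D, A) = NOR(0, 1) = 0
g2 = NOR(B, g1) = NOR(1, 0) = 0
g3 = NOT(g2) = NOT 0 = 1
g4 = XOR(g3, C) = XOR(1, 0) = 1
g5 = NAND(g4, g2) = NAND(1, 0) = 1
g6 = NOR(g5, g1) = NOR(1, 0) = 0
g7 = NOT(g6) = NOT 0 = 1
giving g7 = 1 ≠ 0.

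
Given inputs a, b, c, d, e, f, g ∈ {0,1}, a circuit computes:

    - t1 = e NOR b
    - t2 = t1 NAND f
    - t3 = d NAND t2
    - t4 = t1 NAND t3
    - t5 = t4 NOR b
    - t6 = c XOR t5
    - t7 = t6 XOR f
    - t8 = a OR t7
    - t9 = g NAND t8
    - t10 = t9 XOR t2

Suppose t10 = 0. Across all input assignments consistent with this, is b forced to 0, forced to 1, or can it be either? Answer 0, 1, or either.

Both values of b occur among assignments with t10 = 0:
  b=0: a=0, b=0, c=0, d=0, e=0, f=0, g=0
  b=1: a=0, b=1, c=0, d=0, e=0, f=0, g=0

either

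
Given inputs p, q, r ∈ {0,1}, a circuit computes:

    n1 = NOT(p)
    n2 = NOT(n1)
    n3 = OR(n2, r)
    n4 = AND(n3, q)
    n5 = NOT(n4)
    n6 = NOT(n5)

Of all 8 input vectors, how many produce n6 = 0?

n6 = NOT(n5) must be 0, so n5 = 1.
n5 = NOT(n4) must be 1, so n4 = 0.
n4 = AND(n3, q) must be 0, so at least one of n3, q is 0.
Satisfying assignments:
  p=0, q=0, r=0
  p=0, q=0, r=1
  p=0, q=1, r=0
  p=1, q=0, r=0
  p=1, q=0, r=1

5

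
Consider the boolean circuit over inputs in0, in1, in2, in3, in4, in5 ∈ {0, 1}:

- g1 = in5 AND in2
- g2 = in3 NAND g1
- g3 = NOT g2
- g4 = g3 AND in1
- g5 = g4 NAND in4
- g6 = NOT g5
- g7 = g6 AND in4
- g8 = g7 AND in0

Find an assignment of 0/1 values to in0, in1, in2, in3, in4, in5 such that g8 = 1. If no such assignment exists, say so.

in0=1 in1=1 in2=1 in3=1 in4=1 in5=1

Check with in0=1 in1=1 in2=1 in3=1 in4=1 in5=1:
g1 = in5 AND in2 = 1 AND 1 = 1
g2 = in3 NAND g1 = 1 NAND 1 = 0
g3 = NOT g2 = NOT 0 = 1
g4 = g3 AND in1 = 1 AND 1 = 1
g5 = g4 NAND in4 = 1 NAND 1 = 0
g6 = NOT g5 = NOT 0 = 1
g7 = g6 AND in4 = 1 AND 1 = 1
g8 = g7 AND in0 = 1 AND 1 = 1
So g8 = 1 as required.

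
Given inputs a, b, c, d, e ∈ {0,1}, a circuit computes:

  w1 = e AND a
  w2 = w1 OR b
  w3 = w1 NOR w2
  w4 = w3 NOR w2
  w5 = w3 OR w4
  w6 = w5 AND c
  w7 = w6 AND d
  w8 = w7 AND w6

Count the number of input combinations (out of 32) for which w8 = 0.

w8 = w7 AND w6 must be 0, so at least one of w7, w6 is 0.
Enumerating the 32 input combinations, 29 give w8 = 0 and 3 give w8 = 1.

29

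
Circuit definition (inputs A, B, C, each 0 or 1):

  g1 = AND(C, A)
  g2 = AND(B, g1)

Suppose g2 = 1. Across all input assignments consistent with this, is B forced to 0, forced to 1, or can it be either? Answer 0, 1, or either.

g2 = AND(B, g1) must be 1, so both B = 1 and g1 = 1.
g1 = AND(C, A) must be 1, so both C = 1 and A = 1.
Every assignment with g2 = 1 has B = 1; there are 1 such assignment(s).
  A=1, B=1, C=1

1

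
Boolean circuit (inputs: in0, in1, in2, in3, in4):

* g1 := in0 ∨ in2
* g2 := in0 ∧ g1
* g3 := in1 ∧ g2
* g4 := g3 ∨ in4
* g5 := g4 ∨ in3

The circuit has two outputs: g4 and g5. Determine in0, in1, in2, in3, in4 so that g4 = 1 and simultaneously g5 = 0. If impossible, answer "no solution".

no solution exists

Across all 32 input combinations, none give both g4 = 1 and g5 = 0.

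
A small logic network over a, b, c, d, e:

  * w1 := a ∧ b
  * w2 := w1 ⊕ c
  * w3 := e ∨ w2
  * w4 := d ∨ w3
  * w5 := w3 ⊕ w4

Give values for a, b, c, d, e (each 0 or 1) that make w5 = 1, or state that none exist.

Check with a=1, b=1, c=1, d=1, e=0:
w1 = a ∧ b = 1 ∧ 1 = 1
w2 = w1 ⊕ c = 1 ⊕ 1 = 0
w3 = e ∨ w2 = 0 ∨ 0 = 0
w4 = d ∨ w3 = 1 ∨ 0 = 1
w5 = w3 ⊕ w4 = 0 ⊕ 1 = 1
So w5 = 1 as required.

a=1, b=1, c=1, d=1, e=0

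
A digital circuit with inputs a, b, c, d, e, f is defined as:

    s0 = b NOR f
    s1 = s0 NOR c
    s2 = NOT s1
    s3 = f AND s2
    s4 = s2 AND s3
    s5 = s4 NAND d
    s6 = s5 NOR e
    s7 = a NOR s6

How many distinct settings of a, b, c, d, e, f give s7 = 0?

s7 = a NOR s6 must be 0, so at least one of a, s6 is 1.
Enumerating the 64 input combinations, 34 give s7 = 0 and 30 give s7 = 1.

34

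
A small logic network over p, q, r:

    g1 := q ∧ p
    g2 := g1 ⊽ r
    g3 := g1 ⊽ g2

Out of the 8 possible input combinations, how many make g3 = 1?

3

g3 = g1 ⊽ g2 must be 1, so both g1 = 0 and g2 = 0.
g1 = q ∧ p must be 0, so at least one of q, p is 0.
Enumerating the 8 input combinations, 3 give g3 = 1 and 5 give g3 = 0.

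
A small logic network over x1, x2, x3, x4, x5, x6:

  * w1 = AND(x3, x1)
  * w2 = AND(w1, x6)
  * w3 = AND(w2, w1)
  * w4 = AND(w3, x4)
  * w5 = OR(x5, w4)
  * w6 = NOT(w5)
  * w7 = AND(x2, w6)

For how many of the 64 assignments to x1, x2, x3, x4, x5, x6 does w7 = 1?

w7 = AND(x2, w6) must be 1, so both x2 = 1 and w6 = 1.
w6 = NOT(w5) must be 1, so w5 = 0.
w5 = OR(x5, w4) must be 0, so both x5 = 0 and w4 = 0.
Enumerating the 64 input combinations, 15 give w7 = 1 and 49 give w7 = 0.

15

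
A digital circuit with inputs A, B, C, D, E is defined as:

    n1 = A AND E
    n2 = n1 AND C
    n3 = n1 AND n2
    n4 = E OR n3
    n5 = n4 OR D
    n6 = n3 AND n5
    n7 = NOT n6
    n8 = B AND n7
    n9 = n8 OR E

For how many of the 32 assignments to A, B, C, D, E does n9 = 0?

8

n9 = n8 OR E must be 0, so both n8 = 0 and E = 0.
n8 = B AND n7 must be 0, so at least one of B, n7 is 0.
Enumerating the 32 input combinations, 8 give n9 = 0 and 24 give n9 = 1.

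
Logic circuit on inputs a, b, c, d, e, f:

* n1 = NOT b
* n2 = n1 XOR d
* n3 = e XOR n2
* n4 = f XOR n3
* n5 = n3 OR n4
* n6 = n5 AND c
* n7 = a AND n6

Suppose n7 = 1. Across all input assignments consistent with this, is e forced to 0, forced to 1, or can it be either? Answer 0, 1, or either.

Both values of e occur among assignments with n7 = 1:
  e=0: a=1, b=0, c=1, d=0, e=0, f=0
  e=1: a=1, b=0, c=1, d=0, e=1, f=1

either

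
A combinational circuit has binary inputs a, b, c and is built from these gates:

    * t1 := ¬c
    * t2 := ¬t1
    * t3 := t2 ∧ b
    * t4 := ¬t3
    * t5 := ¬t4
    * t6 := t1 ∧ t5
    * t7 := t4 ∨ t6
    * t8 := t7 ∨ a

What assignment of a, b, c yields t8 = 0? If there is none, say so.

a=0, b=1, c=1

t8 = t7 ∨ a must be 0, so both t7 = 0 and a = 0.
t7 = t4 ∨ t6 must be 0, so both t4 = 0 and t6 = 0.
t4 = ¬t3 must be 0, so t3 = 1.
Check with a=0, b=1, c=1:
t1 = ¬c = ¬1 = 0
t2 = ¬t1 = ¬0 = 1
t3 = t2 ∧ b = 1 ∧ 1 = 1
t4 = ¬t3 = ¬1 = 0
t5 = ¬t4 = ¬0 = 1
t6 = t1 ∧ t5 = 0 ∧ 1 = 0
t7 = t4 ∨ t6 = 0 ∨ 0 = 0
t8 = t7 ∨ a = 0 ∨ 0 = 0
So t8 = 0 as required.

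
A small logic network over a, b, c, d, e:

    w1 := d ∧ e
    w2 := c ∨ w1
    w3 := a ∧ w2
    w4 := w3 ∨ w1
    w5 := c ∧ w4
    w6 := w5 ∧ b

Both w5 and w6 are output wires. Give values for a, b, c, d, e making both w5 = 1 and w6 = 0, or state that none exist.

a=1, b=0, c=1, d=0, e=0

Check with a=1, b=0, c=1, d=0, e=0:
w1 = d ∧ e = 0 ∧ 0 = 0
w2 = c ∨ w1 = 1 ∨ 0 = 1
w3 = a ∧ w2 = 1 ∧ 1 = 1
w4 = w3 ∨ w1 = 1 ∨ 0 = 1
w5 = c ∧ w4 = 1 ∧ 1 = 1
w6 = w5 ∧ b = 1 ∧ 0 = 0
So w5 = 1 and w6 = 0.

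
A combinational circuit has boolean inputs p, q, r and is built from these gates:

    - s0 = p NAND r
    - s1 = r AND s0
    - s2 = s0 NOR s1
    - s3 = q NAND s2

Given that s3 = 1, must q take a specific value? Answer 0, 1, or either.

Both values of q occur among assignments with s3 = 1:
  q=0: p=0, q=0, r=0
  q=1: p=0, q=1, r=0

either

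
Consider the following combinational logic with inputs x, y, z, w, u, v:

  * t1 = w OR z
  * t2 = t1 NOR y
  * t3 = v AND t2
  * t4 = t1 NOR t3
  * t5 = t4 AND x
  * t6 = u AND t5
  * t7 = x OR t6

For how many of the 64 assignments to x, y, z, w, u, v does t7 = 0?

t7 = x OR t6 must be 0, so both x = 0 and t6 = 0.
Enumerating the 64 input combinations, 32 give t7 = 0 and 32 give t7 = 1.

32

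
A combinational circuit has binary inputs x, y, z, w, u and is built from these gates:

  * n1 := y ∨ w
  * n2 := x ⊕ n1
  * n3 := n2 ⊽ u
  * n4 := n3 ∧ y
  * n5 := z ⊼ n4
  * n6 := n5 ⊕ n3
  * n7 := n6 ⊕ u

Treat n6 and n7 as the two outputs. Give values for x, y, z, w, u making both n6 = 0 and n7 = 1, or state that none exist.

no solution exists

Across all 32 input combinations, none give both n6 = 0 and n7 = 1.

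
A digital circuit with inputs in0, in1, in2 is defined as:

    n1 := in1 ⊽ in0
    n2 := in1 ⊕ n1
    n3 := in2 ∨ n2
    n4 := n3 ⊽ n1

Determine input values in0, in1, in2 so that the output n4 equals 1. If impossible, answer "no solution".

n4 = n3 ⊽ n1 must be 1, so both n3 = 0 and n1 = 0.
n3 = in2 ∨ n2 must be 0, so both in2 = 0 and n2 = 0.
Check with in0=1, in1=0, in2=0:
n1 = in1 ⊽ in0 = 0 ⊽ 1 = 0
n2 = in1 ⊕ n1 = 0 ⊕ 0 = 0
n3 = in2 ∨ n2 = 0 ∨ 0 = 0
n4 = n3 ⊽ n1 = 0 ⊽ 0 = 1
So n4 = 1 as required.

in0=1, in1=0, in2=0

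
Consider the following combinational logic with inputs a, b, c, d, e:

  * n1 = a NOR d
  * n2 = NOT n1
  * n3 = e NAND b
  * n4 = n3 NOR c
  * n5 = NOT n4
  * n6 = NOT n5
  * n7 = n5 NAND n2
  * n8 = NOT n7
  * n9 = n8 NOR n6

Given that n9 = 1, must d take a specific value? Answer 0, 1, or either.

n9 = n8 NOR n6 must be 1, so both n8 = 0 and n6 = 0.
n8 = NOT n7 must be 0, so n7 = 1.
n6 = NOT n5 must be 0, so n5 = 1.
Every assignment with n9 = 1 has d = 0; there are 7 such assignment(s).

0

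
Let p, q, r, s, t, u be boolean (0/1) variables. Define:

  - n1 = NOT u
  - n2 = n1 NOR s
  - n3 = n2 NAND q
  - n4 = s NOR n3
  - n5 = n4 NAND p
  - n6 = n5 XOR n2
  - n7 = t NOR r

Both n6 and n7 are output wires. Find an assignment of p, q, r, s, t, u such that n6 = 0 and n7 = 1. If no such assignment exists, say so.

Check with p=0 q=0 r=0 s=0 t=0 u=1:
n1 = NOT u = NOT 1 = 0
n2 = n1 NOR s = 0 NOR 0 = 1
n3 = n2 NAND q = 1 NAND 0 = 1
n4 = s NOR n3 = 0 NOR 1 = 0
n5 = n4 NAND p = 0 NAND 0 = 1
n6 = n5 XOR n2 = 1 XOR 1 = 0
n7 = t NOR r = 0 NOR 0 = 1
So n6 = 0 and n7 = 1.

p=0 q=0 r=0 s=0 t=0 u=1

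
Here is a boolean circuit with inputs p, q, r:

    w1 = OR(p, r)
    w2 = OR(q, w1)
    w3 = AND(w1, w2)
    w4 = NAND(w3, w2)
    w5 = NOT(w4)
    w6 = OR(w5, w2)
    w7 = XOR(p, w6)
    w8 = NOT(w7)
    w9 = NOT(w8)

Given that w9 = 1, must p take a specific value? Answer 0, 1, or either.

w9 = NOT(w8) must be 1, so w8 = 0.
Every assignment with w9 = 1 has p = 0; there are 3 such assignment(s).
  p=0, q=0, r=1
  p=0, q=1, r=0
  p=0, q=1, r=1

0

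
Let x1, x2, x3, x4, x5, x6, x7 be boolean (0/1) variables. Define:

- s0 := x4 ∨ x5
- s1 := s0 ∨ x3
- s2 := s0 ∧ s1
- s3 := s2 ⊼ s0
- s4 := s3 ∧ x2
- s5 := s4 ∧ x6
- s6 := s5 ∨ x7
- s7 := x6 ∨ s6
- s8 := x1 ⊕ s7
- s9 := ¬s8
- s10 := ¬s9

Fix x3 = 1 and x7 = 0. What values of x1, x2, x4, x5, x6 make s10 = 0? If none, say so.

Check with x3 = 1 and x7 = 0 and x1=0, x2=1, x4=1, x5=1, x6=0:
s0 = x4 ∨ x5 = 1 ∨ 1 = 1
s1 = s0 ∨ x3 = 1 ∨ 1 = 1
s2 = s0 ∧ s1 = 1 ∧ 1 = 1
s3 = s2 ⊼ s0 = 1 ⊼ 1 = 0
s4 = s3 ∧ x2 = 0 ∧ 1 = 0
s5 = s4 ∧ x6 = 0 ∧ 0 = 0
s6 = s5 ∨ x7 = 0 ∨ 0 = 0
s7 = x6 ∨ s6 = 0 ∨ 0 = 0
s8 = x1 ⊕ s7 = 0 ⊕ 0 = 0
s9 = ¬s8 = ¬0 = 1
s10 = ¬s9 = ¬1 = 0
So s10 = 0.

x1=0 x2=1 x4=1 x5=1 x6=0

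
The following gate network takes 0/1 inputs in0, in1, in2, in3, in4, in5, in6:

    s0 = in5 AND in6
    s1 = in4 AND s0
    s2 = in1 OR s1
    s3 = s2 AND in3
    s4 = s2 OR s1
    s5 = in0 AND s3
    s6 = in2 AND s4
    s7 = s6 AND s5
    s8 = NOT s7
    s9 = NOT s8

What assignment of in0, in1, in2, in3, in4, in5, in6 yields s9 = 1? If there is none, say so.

in0=1, in1=0, in2=1, in3=1, in4=1, in5=1, in6=1

s9 = NOT s8 must be 1, so s8 = 0.
Check with in0=1, in1=0, in2=1, in3=1, in4=1, in5=1, in6=1:
s0 = in5 AND in6 = 1 AND 1 = 1
s1 = in4 AND s0 = 1 AND 1 = 1
s2 = in1 OR s1 = 0 OR 1 = 1
s3 = s2 AND in3 = 1 AND 1 = 1
s4 = s2 OR s1 = 1 OR 1 = 1
s5 = in0 AND s3 = 1 AND 1 = 1
s6 = in2 AND s4 = 1 AND 1 = 1
s7 = s6 AND s5 = 1 AND 1 = 1
s8 = NOT s7 = NOT 1 = 0
s9 = NOT s8 = NOT 0 = 1
So s9 = 1 as required.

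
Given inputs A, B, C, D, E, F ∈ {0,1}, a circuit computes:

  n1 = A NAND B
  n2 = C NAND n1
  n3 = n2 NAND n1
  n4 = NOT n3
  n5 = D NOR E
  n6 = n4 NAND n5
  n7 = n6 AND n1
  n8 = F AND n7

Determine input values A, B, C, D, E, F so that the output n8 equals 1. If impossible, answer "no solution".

A=0, B=1, C=0, D=1, E=1, F=1

n8 = F AND n7 must be 1, so both F = 1 and n7 = 1.
n7 = n6 AND n1 must be 1, so both n6 = 1 and n1 = 1.
Check with A=0, B=1, C=0, D=1, E=1, F=1:
n1 = A NAND B = 0 NAND 1 = 1
n2 = C NAND n1 = 0 NAND 1 = 1
n3 = n2 NAND n1 = 1 NAND 1 = 0
n4 = NOT n3 = NOT 0 = 1
n5 = D NOR E = 1 NOR 1 = 0
n6 = n4 NAND n5 = 1 NAND 0 = 1
n7 = n6 AND n1 = 1 AND 1 = 1
n8 = F AND n7 = 1 AND 1 = 1
So n8 = 1 as required.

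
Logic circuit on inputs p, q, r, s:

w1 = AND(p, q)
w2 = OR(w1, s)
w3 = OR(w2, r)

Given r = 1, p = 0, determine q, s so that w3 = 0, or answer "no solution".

no solution exists

With r = 1, p = 0 fixed, none of the 4 settings of q, s give w3 = 0.
For example, with q=1, s=0:
w1 = AND(p, q) = AND(0, 1) = 0
w2 = OR(w1, s) = OR(0, 0) = 0
w3 = OR(w2, r) = OR(0, 1) = 1
giving w3 = 1 ≠ 0.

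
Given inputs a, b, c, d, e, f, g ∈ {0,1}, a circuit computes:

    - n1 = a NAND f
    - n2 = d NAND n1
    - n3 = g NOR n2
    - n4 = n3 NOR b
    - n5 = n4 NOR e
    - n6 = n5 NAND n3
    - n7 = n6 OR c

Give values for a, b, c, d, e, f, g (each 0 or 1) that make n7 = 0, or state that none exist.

n7 = n6 OR c must be 0, so both n6 = 0 and c = 0.
n6 = n5 NAND n3 must be 0, so both n5 = 1 and n3 = 1.
n5 = n4 NOR e must be 1, so both n4 = 0 and e = 0.
Check with a=0, b=1, c=0, d=1, e=0, f=1, g=0:
n1 = a NAND f = 0 NAND 1 = 1
n2 = d NAND n1 = 1 NAND 1 = 0
n3 = g NOR n2 = 0 NOR 0 = 1
n4 = n3 NOR b = 1 NOR 1 = 0
n5 = n4 NOR e = 0 NOR 0 = 1
n6 = n5 NAND n3 = 1 NAND 1 = 0
n7 = n6 OR c = 0 OR 0 = 0
So n7 = 0 as required.

a=0, b=1, c=0, d=1, e=0, f=1, g=0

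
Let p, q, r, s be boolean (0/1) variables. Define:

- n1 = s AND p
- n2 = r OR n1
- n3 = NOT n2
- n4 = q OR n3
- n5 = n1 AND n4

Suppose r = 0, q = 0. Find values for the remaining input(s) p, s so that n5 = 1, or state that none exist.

no solution exists

With r = 0, q = 0 fixed, none of the 4 settings of p, s give n5 = 1.
For example, with p=0, s=1:
n1 = s AND p = 1 AND 0 = 0
n2 = r OR n1 = 0 OR 0 = 0
n3 = NOT n2 = NOT 0 = 1
n4 = q OR n3 = 0 OR 1 = 1
n5 = n1 AND n4 = 0 AND 1 = 0
giving n5 = 0 ≠ 1.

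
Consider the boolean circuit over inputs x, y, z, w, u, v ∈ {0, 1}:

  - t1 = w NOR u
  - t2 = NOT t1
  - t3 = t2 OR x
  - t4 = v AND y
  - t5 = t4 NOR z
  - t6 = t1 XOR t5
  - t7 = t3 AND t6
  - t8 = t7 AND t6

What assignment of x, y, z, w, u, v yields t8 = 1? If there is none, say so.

Check with x=1, y=1, z=0, w=0, u=0, v=1:
t1 = w NOR u = 0 NOR 0 = 1
t2 = NOT t1 = NOT 1 = 0
t3 = t2 OR x = 0 OR 1 = 1
t4 = v AND y = 1 AND 1 = 1
t5 = t4 NOR z = 1 NOR 0 = 0
t6 = t1 XOR t5 = 1 XOR 0 = 1
t7 = t3 AND t6 = 1 AND 1 = 1
t8 = t7 AND t6 = 1 AND 1 = 1
So t8 = 1 as required.

x=1, y=1, z=0, w=0, u=0, v=1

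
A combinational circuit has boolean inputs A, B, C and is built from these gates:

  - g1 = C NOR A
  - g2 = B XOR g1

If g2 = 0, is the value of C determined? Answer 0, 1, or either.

either

Both values of C occur among assignments with g2 = 0:
  C=0: A=0, B=1, C=0
  C=1: A=0, B=0, C=1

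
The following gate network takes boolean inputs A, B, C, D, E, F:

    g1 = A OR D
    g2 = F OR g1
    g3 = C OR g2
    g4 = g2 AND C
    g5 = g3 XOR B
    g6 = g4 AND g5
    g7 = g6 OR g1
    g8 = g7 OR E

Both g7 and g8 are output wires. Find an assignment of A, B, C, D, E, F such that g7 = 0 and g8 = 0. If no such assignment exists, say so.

Check with A=0, B=1, C=1, D=0, E=0, F=1:
g1 = A OR D = 0 OR 0 = 0
g2 = F OR g1 = 1 OR 0 = 1
g3 = C OR g2 = 1 OR 1 = 1
g4 = g2 AND C = 1 AND 1 = 1
g5 = g3 XOR B = 1 XOR 1 = 0
g6 = g4 AND g5 = 1 AND 0 = 0
g7 = g6 OR g1 = 0 OR 0 = 0
g8 = g7 OR E = 0 OR 0 = 0
So g7 = 0 and g8 = 0.

A=0, B=1, C=1, D=0, E=0, F=1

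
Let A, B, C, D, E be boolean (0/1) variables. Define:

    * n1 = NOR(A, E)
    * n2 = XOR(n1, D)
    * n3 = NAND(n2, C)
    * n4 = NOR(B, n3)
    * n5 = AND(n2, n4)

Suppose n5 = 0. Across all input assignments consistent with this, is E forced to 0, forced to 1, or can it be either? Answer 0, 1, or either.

either

Both values of E occur among assignments with n5 = 0:
  E=0: A=0, B=0, C=0, D=0, E=0
  E=1: A=0, B=0, C=0, D=0, E=1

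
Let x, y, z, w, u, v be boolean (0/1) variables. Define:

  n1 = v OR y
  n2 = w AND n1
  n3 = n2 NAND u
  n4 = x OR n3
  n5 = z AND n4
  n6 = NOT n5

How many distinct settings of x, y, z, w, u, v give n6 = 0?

n6 = NOT n5 must be 0, so n5 = 1.
n5 = z AND n4 must be 1, so both z = 1 and n4 = 1.
n4 = x OR n3 must be 1, so at least one of x, n3 is 1.
Enumerating the 64 input combinations, 29 give n6 = 0 and 35 give n6 = 1.

29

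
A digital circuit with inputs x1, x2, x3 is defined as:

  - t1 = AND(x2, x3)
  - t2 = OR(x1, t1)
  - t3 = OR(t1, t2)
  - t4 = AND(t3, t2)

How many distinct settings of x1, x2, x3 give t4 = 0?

t4 = AND(t3, t2) must be 0, so at least one of t3, t2 is 0.
Satisfying assignments:
  x1=0, x2=0, x3=0
  x1=0, x2=0, x3=1
  x1=0, x2=1, x3=0

3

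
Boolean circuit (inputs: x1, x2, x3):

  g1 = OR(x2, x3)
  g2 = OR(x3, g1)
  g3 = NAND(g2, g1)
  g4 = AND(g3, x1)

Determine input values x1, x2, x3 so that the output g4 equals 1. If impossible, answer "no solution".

x1=1, x2=0, x3=0

g4 = AND(g3, x1) must be 1, so both g3 = 1 and x1 = 1.
Check with x1=1, x2=0, x3=0:
g1 = OR(x2, x3) = OR(0, 0) = 0
g2 = OR(x3, g1) = OR(0, 0) = 0
g3 = NAND(g2, g1) = NAND(0, 0) = 1
g4 = AND(g3, x1) = AND(1, 1) = 1
So g4 = 1 as required.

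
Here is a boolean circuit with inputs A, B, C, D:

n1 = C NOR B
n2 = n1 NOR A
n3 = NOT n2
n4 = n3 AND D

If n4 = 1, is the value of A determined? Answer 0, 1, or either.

Both values of A occur among assignments with n4 = 1:
  A=0: A=0, B=0, C=0, D=1
  A=1: A=1, B=0, C=0, D=1

either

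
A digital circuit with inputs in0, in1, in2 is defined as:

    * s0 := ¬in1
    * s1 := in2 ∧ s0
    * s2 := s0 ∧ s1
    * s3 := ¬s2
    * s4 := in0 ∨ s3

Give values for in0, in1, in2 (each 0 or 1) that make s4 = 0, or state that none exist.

in0=0, in1=0, in2=1

Check with in0=0, in1=0, in2=1:
s0 = ¬in1 = ¬0 = 1
s1 = in2 ∧ s0 = 1 ∧ 1 = 1
s2 = s0 ∧ s1 = 1 ∧ 1 = 1
s3 = ¬s2 = ¬1 = 0
s4 = in0 ∨ s3 = 0 ∨ 0 = 0
So s4 = 0 as required.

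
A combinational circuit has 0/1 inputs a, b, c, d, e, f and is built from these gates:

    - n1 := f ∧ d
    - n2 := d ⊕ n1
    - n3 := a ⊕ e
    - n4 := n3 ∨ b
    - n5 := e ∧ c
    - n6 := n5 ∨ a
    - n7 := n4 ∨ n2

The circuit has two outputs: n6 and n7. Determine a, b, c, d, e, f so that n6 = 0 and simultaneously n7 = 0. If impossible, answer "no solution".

a=0 b=0 c=1 d=0 e=0 f=1

Check with a=0 b=0 c=1 d=0 e=0 f=1:
n1 = f ∧ d = 1 ∧ 0 = 0
n2 = d ⊕ n1 = 0 ⊕ 0 = 0
n3 = a ⊕ e = 0 ⊕ 0 = 0
n4 = n3 ∨ b = 0 ∨ 0 = 0
n5 = e ∧ c = 0 ∧ 1 = 0
n6 = n5 ∨ a = 0 ∨ 0 = 0
n7 = n4 ∨ n2 = 0 ∨ 0 = 0
So n6 = 0 and n7 = 0.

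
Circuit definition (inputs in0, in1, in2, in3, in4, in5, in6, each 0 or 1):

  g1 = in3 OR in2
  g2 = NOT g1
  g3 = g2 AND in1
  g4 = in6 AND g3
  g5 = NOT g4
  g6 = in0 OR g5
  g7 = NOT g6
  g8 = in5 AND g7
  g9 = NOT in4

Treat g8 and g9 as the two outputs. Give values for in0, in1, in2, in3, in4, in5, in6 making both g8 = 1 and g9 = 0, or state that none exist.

Check with in0=0, in1=1, in2=0, in3=0, in4=1, in5=1, in6=1:
g1 = in3 OR in2 = 0 OR 0 = 0
g2 = NOT g1 = NOT 0 = 1
g3 = g2 AND in1 = 1 AND 1 = 1
g4 = in6 AND g3 = 1 AND 1 = 1
g5 = NOT g4 = NOT 1 = 0
g6 = in0 OR g5 = 0 OR 0 = 0
g7 = NOT g6 = NOT 0 = 1
g8 = in5 AND g7 = 1 AND 1 = 1
g9 = NOT in4 = NOT 1 = 0
So g8 = 1 and g9 = 0.

in0=0, in1=1, in2=0, in3=0, in4=1, in5=1, in6=1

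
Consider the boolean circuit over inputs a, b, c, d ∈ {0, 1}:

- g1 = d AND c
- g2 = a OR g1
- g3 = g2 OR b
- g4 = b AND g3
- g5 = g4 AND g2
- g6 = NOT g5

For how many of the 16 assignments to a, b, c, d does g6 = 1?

11

g6 = NOT g5 must be 1, so g5 = 0.
g5 = g4 AND g2 must be 0, so at least one of g4, g2 is 0.
Enumerating the 16 input combinations, 11 give g6 = 1 and 5 give g6 = 0.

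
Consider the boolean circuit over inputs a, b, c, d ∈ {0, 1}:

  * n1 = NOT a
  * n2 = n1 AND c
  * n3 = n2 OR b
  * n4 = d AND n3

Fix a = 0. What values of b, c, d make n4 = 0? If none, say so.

n4 = d AND n3 must be 0, so at least one of d, n3 is 0.
Check with a = 0 and b=0, c=0, d=0:
n1 = NOT a = NOT 0 = 1
n2 = n1 AND c = 1 AND 0 = 0
n3 = n2 OR b = 0 OR 0 = 0
n4 = d AND n3 = 0 AND 0 = 0
So n4 = 0.

b=0 c=0 d=0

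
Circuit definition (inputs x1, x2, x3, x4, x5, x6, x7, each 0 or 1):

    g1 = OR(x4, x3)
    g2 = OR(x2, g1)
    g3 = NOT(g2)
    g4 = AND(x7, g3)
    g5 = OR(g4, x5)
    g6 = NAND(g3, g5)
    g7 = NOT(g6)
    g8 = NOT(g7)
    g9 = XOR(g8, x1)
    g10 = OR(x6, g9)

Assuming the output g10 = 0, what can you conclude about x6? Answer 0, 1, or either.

g10 = OR(x6, g9) must be 0, so both x6 = 0 and g9 = 0.
g9 = XOR(g8, x1) must be 0, so g8 and x1 are equal.
Every assignment with g10 = 0 has x6 = 0; there are 32 such assignment(s).

0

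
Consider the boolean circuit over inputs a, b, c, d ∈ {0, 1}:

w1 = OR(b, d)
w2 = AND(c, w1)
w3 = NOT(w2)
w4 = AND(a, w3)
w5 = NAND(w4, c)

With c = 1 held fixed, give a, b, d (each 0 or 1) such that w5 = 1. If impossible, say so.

a=1, b=1, d=0

Check with c = 1 and a=1, b=1, d=0:
w1 = OR(b, d) = OR(1, 0) = 1
w2 = AND(c, w1) = AND(1, 1) = 1
w3 = NOT(w2) = NOT 1 = 0
w4 = AND(a, w3) = AND(1, 0) = 0
w5 = NAND(w4, c) = NAND(0, 1) = 1
So w5 = 1.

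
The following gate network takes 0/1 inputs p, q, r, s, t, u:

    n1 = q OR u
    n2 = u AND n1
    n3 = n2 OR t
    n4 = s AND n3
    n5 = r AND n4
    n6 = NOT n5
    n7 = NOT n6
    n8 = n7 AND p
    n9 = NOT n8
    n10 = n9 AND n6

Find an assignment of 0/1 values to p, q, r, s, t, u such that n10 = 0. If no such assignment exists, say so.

n10 = n9 AND n6 must be 0, so at least one of n9, n6 is 0.
Check with p=1, q=0, r=1, s=1, t=0, u=1:
n1 = q OR u = 0 OR 1 = 1
n2 = u AND n1 = 1 AND 1 = 1
n3 = n2 OR t = 1 OR 0 = 1
n4 = s AND n3 = 1 AND 1 = 1
n5 = r AND n4 = 1 AND 1 = 1
n6 = NOT n5 = NOT 1 = 0
n7 = NOT n6 = NOT 0 = 1
n8 = n7 AND p = 1 AND 1 = 1
n9 = NOT n8 = NOT 1 = 0
n10 = n9 AND n6 = 0 AND 0 = 0
So n10 = 0 as required.

p=1, q=0, r=1, s=1, t=0, u=1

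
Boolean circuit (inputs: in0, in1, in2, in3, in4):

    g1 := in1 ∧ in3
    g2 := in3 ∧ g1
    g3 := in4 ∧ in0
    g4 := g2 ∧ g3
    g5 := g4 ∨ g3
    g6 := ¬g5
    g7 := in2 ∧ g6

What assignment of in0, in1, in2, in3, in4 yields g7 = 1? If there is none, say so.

g7 = in2 ∧ g6 must be 1, so both in2 = 1 and g6 = 1.
g6 = ¬g5 must be 1, so g5 = 0.
Check with in0=0 in1=0 in2=1 in3=1 in4=1:
g1 = in1 ∧ in3 = 0 ∧ 1 = 0
g2 = in3 ∧ g1 = 1 ∧ 0 = 0
g3 = in4 ∧ in0 = 1 ∧ 0 = 0
g4 = g2 ∧ g3 = 0 ∧ 0 = 0
g5 = g4 ∨ g3 = 0 ∨ 0 = 0
g6 = ¬g5 = ¬0 = 1
g7 = in2 ∧ g6 = 1 ∧ 1 = 1
So g7 = 1 as required.

in0=0 in1=0 in2=1 in3=1 in4=1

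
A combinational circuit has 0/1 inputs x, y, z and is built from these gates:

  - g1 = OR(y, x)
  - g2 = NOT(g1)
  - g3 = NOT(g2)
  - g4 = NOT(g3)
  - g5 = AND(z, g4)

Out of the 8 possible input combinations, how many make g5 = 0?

7

g5 = AND(z, g4) must be 0, so at least one of z, g4 is 0.
Enumerating the 8 input combinations, 7 give g5 = 0 and 1 give g5 = 1.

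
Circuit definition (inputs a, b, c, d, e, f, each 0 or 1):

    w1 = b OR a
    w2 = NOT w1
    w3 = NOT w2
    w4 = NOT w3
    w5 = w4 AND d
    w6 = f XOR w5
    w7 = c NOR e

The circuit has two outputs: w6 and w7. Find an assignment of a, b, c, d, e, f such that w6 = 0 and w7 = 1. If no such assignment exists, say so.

a=0, b=1, c=0, d=0, e=0, f=0

Check with a=0, b=1, c=0, d=0, e=0, f=0:
w1 = b OR a = 1 OR 0 = 1
w2 = NOT w1 = NOT 1 = 0
w3 = NOT w2 = NOT 0 = 1
w4 = NOT w3 = NOT 1 = 0
w5 = w4 AND d = 0 AND 0 = 0
w6 = f XOR w5 = 0 XOR 0 = 0
w7 = c NOR e = 0 NOR 0 = 1
So w6 = 0 and w7 = 1.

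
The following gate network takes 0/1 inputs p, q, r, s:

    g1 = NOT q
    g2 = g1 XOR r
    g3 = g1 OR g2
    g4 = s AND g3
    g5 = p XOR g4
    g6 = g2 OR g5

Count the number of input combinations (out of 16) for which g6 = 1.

g6 = g2 OR g5 must be 1, so at least one of g2, g5 is 1.
Enumerating the 16 input combinations, 12 give g6 = 1 and 4 give g6 = 0.

12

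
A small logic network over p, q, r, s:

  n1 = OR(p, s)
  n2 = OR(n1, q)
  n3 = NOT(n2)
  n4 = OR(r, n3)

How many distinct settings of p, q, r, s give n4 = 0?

7

n4 = OR(r, n3) must be 0, so both r = 0 and n3 = 0.
n3 = NOT(n2) must be 0, so n2 = 1.
Enumerating the 16 input combinations, 7 give n4 = 0 and 9 give n4 = 1.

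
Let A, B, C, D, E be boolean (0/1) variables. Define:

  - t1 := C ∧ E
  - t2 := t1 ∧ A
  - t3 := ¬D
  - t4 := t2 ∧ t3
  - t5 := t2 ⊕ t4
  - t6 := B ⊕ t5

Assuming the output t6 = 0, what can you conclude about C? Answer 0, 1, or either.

Both values of C occur among assignments with t6 = 0:
  C=0: A=0, B=0, C=0, D=0, E=0
  C=1: A=0, B=0, C=1, D=0, E=0

either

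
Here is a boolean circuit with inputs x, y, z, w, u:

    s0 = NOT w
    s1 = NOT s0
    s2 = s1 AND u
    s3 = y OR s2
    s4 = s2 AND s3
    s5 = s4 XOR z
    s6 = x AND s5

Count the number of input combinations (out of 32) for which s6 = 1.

s6 = x AND s5 must be 1, so both x = 1 and s5 = 1.
s5 = s4 XOR z must be 1, so s4 and z differ.
Enumerating the 32 input combinations, 8 give s6 = 1 and 24 give s6 = 0.

8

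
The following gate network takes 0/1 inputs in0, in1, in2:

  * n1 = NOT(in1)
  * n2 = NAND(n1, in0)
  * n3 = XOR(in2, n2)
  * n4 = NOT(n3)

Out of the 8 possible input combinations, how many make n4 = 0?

n4 = NOT(n3) must be 0, so n3 = 1.
n3 = XOR(in2, n2) must be 1, so in2 and n2 differ.
Satisfying assignments:
  in0=0, in1=0, in2=0
  in0=0, in1=1, in2=0
  in0=1, in1=0, in2=1
  in0=1, in1=1, in2=0

4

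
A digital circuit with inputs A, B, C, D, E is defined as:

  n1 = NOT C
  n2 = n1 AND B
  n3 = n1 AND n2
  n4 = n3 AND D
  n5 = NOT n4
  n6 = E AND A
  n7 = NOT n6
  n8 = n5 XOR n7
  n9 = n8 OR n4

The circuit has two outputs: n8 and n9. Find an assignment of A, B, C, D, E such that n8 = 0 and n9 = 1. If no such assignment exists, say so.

A=1 B=1 C=0 D=1 E=1

Check with A=1 B=1 C=0 D=1 E=1:
n1 = NOT C = NOT 0 = 1
n2 = n1 AND B = 1 AND 1 = 1
n3 = n1 AND n2 = 1 AND 1 = 1
n4 = n3 AND D = 1 AND 1 = 1
n5 = NOT n4 = NOT 1 = 0
n6 = E AND A = 1 AND 1 = 1
n7 = NOT n6 = NOT 1 = 0
n8 = n5 XOR n7 = 0 XOR 0 = 0
n9 = n8 OR n4 = 0 OR 1 = 1
So n8 = 0 and n9 = 1.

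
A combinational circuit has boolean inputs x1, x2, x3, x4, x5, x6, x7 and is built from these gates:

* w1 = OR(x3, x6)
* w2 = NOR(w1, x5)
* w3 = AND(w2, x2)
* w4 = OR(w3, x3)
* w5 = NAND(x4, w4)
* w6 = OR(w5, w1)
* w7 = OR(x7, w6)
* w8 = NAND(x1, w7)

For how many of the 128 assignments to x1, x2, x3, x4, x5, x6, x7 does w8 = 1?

65

w8 = NAND(x1, w7) must be 1, so at least one of x1, w7 is 0.
Enumerating the 128 input combinations, 65 give w8 = 1 and 63 give w8 = 0.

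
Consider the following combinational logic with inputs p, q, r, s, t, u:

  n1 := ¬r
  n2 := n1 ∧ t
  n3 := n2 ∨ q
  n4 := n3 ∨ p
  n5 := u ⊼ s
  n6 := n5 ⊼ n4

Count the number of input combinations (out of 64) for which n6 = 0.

n6 = n5 ⊼ n4 must be 0, so both n5 = 1 and n4 = 1.
n5 = u ⊼ s must be 1, so at least one of u, s is 0.
Enumerating the 64 input combinations, 39 give n6 = 0 and 25 give n6 = 1.

39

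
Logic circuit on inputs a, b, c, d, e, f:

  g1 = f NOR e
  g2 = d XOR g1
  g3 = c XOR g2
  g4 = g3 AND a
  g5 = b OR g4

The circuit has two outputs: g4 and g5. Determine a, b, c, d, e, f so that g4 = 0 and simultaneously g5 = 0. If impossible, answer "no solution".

a=0, b=0, c=0, d=1, e=1, f=1

Check with a=0, b=0, c=0, d=1, e=1, f=1:
g1 = f NOR e = 1 NOR 1 = 0
g2 = d XOR g1 = 1 XOR 0 = 1
g3 = c XOR g2 = 0 XOR 1 = 1
g4 = g3 AND a = 1 AND 0 = 0
g5 = b OR g4 = 0 OR 0 = 0
So g4 = 0 and g5 = 0.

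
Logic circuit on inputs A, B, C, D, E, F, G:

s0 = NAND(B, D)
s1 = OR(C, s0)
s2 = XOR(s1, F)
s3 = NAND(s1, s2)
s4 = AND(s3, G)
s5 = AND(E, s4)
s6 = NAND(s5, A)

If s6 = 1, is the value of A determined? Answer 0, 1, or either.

Both values of A occur among assignments with s6 = 1:
  A=0: A=0, B=0, C=0, D=0, E=0, F=0, G=0
  A=1: A=1, B=0, C=0, D=0, E=0, F=0, G=0

either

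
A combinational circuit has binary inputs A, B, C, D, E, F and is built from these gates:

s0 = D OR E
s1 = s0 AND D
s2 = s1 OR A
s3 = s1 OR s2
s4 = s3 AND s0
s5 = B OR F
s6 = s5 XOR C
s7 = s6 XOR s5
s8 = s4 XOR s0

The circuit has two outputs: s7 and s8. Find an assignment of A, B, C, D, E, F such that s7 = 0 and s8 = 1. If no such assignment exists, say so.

Check with A=0 B=0 C=0 D=0 E=1 F=1:
s0 = D OR E = 0 OR 1 = 1
s1 = s0 AND D = 1 AND 0 = 0
s2 = s1 OR A = 0 OR 0 = 0
s3 = s1 OR s2 = 0 OR 0 = 0
s4 = s3 AND s0 = 0 AND 1 = 0
s5 = B OR F = 0 OR 1 = 1
s6 = s5 XOR C = 1 XOR 0 = 1
s7 = s6 XOR s5 = 1 XOR 1 = 0
s8 = s4 XOR s0 = 0 XOR 1 = 1
So s7 = 0 and s8 = 1.

A=0 B=0 C=0 D=0 E=1 F=1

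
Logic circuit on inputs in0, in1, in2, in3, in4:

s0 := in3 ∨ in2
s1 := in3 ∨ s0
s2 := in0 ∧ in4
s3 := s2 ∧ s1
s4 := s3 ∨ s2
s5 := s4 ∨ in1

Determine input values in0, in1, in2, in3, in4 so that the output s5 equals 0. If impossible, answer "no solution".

in0=0, in1=0, in2=0, in3=0, in4=1

s5 = s4 ∨ in1 must be 0, so both s4 = 0 and in1 = 0.
Check with in0=0, in1=0, in2=0, in3=0, in4=1:
s0 = in3 ∨ in2 = 0 ∨ 0 = 0
s1 = in3 ∨ s0 = 0 ∨ 0 = 0
s2 = in0 ∧ in4 = 0 ∧ 1 = 0
s3 = s2 ∧ s1 = 0 ∧ 0 = 0
s4 = s3 ∨ s2 = 0 ∨ 0 = 0
s5 = s4 ∨ in1 = 0 ∨ 0 = 0
So s5 = 0 as required.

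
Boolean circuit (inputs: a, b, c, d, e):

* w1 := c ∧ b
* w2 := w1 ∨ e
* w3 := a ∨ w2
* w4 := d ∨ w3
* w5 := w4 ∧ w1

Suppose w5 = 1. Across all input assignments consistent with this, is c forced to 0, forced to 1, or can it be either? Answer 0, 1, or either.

w5 = w4 ∧ w1 must be 1, so both w4 = 1 and w1 = 1.
w4 = d ∨ w3 must be 1, so at least one of d, w3 is 1.
Every assignment with w5 = 1 has c = 1; there are 8 such assignment(s).

1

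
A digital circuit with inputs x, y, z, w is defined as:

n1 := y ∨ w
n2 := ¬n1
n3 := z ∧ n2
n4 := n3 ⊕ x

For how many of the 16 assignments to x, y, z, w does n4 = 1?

8

n4 = n3 ⊕ x must be 1, so n3 and x differ.
Enumerating the 16 input combinations, 8 give n4 = 1 and 8 give n4 = 0.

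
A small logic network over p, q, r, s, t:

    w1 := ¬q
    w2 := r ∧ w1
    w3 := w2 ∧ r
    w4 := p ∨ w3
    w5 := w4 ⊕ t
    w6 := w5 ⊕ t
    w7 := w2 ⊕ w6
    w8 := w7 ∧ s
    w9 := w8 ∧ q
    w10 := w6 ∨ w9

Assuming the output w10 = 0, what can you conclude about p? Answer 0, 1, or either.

w10 = w6 ∨ w9 must be 0, so both w6 = 0 and w9 = 0.
Every assignment with w10 = 0 has p = 0; there are 12 such assignment(s).

0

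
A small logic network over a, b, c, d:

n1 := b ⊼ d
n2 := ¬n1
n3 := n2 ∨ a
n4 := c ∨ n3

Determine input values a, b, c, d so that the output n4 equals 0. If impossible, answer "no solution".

Check with a=0, b=0, c=0, d=1:
n1 = b ⊼ d = 0 ⊼ 1 = 1
n2 = ¬n1 = ¬1 = 0
n3 = n2 ∨ a = 0 ∨ 0 = 0
n4 = c ∨ n3 = 0 ∨ 0 = 0
So n4 = 0 as required.

a=0, b=0, c=0, d=1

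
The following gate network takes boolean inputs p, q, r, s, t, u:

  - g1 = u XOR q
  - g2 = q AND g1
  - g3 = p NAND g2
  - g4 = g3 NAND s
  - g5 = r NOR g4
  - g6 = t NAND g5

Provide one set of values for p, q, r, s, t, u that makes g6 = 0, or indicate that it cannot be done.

Check with p=1 q=0 r=0 s=1 t=1 u=0:
g1 = u XOR q = 0 XOR 0 = 0
g2 = q AND g1 = 0 AND 0 = 0
g3 = p NAND g2 = 1 NAND 0 = 1
g4 = g3 NAND s = 1 NAND 1 = 0
g5 = r NOR g4 = 0 NOR 0 = 1
g6 = t NAND g5 = 1 NAND 1 = 0
So g6 = 0 as required.

p=1 q=0 r=0 s=1 t=1 u=0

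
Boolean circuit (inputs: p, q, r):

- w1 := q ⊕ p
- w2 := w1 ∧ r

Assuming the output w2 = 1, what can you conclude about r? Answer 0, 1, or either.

w2 = w1 ∧ r must be 1, so both w1 = 1 and r = 1.
w1 = q ⊕ p must be 1, so q and p differ.
Every assignment with w2 = 1 has r = 1; there are 2 such assignment(s).
  p=0, q=1, r=1
  p=1, q=0, r=1

1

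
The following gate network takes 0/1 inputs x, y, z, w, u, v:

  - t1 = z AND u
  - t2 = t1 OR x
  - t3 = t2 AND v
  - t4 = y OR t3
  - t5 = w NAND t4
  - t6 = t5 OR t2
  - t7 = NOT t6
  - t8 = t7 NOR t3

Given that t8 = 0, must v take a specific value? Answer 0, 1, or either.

either

Both values of v occur among assignments with t8 = 0:
  v=0: x=0, y=1, z=0, w=1, u=0, v=0
  v=1: x=0, y=0, z=1, w=0, u=1, v=1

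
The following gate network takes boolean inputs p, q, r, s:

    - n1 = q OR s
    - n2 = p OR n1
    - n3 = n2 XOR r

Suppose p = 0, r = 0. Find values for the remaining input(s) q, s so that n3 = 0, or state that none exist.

q=0, s=0

Check with p = 0, r = 0 and q=0, s=0:
n1 = q OR s = 0 OR 0 = 0
n2 = p OR n1 = 0 OR 0 = 0
n3 = n2 XOR r = 0 XOR 0 = 0
So n3 = 0.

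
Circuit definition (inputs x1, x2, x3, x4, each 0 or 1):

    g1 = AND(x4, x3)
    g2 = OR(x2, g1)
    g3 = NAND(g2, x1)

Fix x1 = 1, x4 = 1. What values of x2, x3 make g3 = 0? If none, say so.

g3 = NAND(g2, x1) must be 0, so both g2 = 1 and x1 = 1.
Check with x1 = 1, x4 = 1 and x2=1, x3=0:
g1 = AND(x4, x3) = AND(1, 0) = 0
g2 = OR(x2, g1) = OR(1, 0) = 1
g3 = NAND(g2, x1) = NAND(1, 1) = 0
So g3 = 0.

x2=1, x3=0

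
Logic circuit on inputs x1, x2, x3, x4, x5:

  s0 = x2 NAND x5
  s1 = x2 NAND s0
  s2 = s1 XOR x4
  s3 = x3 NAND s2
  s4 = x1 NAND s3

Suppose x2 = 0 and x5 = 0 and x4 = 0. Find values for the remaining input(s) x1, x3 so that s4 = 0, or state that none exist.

s4 = x1 NAND s3 must be 0, so both x1 = 1 and s3 = 1.
Check with x2 = 0 and x5 = 0 and x4 = 0 and x1=1, x3=0:
s0 = x2 NAND x5 = 0 NAND 0 = 1
s1 = x2 NAND s0 = 0 NAND 1 = 1
s2 = s1 XOR x4 = 1 XOR 0 = 1
s3 = x3 NAND s2 = 0 NAND 1 = 1
s4 = x1 NAND s3 = 1 NAND 1 = 0
So s4 = 0.

x1=1, x3=0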